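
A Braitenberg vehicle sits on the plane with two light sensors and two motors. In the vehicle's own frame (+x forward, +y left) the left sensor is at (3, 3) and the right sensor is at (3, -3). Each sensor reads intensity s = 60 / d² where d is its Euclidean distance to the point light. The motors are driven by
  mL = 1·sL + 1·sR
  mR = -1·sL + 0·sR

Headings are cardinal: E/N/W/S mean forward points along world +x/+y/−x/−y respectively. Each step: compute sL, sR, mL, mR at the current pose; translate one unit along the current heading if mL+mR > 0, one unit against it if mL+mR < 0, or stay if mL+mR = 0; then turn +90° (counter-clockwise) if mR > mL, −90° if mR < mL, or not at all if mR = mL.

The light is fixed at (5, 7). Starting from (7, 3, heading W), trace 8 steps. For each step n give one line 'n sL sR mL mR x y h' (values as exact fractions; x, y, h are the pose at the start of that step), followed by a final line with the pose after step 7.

n=0: pose=(7,3,W); sL=6/5, sR=30; mL=156/5, mR=-6/5; mL+mR=30 → advance +1; mR−mL=-162/5 → turn -1·90°
n=1: pose=(6,3,N); sL=12, sR=60/17; mL=264/17, mR=-12; mL+mR=60/17 → advance +1; mR−mL=-468/17 → turn -1·90°
n=2: pose=(6,4,E); sL=15/4, sR=15/13; mL=255/52, mR=-15/4; mL+mR=15/13 → advance +1; mR−mL=-225/26 → turn -1·90°
n=3: pose=(7,4,S); sL=60/61, sR=60/37; mL=5880/2257, mR=-60/61; mL+mR=60/37 → advance +1; mR−mL=-8100/2257 → turn -1·90°
n=4: pose=(7,3,W); sL=6/5, sR=30; mL=156/5, mR=-6/5; mL+mR=30 → advance +1; mR−mL=-162/5 → turn -1·90°
n=5: pose=(6,3,N); sL=12, sR=60/17; mL=264/17, mR=-12; mL+mR=60/17 → advance +1; mR−mL=-468/17 → turn -1·90°
n=6: pose=(6,4,E); sL=15/4, sR=15/13; mL=255/52, mR=-15/4; mL+mR=15/13 → advance +1; mR−mL=-225/26 → turn -1·90°
n=7: pose=(7,4,S); sL=60/61, sR=60/37; mL=5880/2257, mR=-60/61; mL+mR=60/37 → advance +1; mR−mL=-8100/2257 → turn -1·90°

0 6/5 30 156/5 -6/5 7 3 W
1 12 60/17 264/17 -12 6 3 N
2 15/4 15/13 255/52 -15/4 6 4 E
3 60/61 60/37 5880/2257 -60/61 7 4 S
4 6/5 30 156/5 -6/5 7 3 W
5 12 60/17 264/17 -12 6 3 N
6 15/4 15/13 255/52 -15/4 6 4 E
7 60/61 60/37 5880/2257 -60/61 7 4 S
final 7 3 W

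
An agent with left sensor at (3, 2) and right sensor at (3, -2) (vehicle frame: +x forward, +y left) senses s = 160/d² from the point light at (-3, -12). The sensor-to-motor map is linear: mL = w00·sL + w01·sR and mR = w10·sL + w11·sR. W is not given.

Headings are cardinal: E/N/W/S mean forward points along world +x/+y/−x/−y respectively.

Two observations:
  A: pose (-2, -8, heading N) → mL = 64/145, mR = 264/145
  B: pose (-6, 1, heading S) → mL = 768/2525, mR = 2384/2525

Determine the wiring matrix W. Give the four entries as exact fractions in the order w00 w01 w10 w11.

1 -1 1 -1/2

obs A: pose=(-2,-8,N) → sL=16/5, sR=80/29, mL=64/145, mR=264/145
obs B: pose=(-6,1,S) → sL=160/101, sR=32/25, mL=768/2525, mR=2384/2525
sensor matrix S = [[16/5, 80/29], [160/101, 32/25]]; det S = -100352/366125
solve [mL_A; mL_B] = S·[w00; w01] and [mR_A; mR_B] = S·[w10; w11]:
  w00 = 1, w01 = -1, w10 = 1, w11 = -1/2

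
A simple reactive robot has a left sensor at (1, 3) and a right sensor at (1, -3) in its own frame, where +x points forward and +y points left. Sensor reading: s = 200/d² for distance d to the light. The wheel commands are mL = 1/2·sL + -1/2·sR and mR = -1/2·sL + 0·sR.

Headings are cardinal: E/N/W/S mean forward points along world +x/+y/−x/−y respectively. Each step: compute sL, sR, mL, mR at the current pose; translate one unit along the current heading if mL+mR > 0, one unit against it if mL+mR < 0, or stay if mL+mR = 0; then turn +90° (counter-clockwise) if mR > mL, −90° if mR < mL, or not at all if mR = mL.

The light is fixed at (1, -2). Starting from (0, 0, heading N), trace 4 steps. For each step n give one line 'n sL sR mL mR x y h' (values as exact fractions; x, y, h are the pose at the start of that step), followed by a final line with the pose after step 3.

0 8 200/13 -48/13 -4 0 0 N
1 25/2 50 -75/4 -25/4 0 -1 E
2 200/29 40 -480/29 -100/29 -1 -1 N
3 100/9 100/9 0 -50/9 -1 -2 W
final 0 -2 N

n=0: pose=(0,0,N); sL=8, sR=200/13; mL=-48/13, mR=-4; mL+mR=-100/13 → advance -1; mR−mL=-4/13 → turn -1·90°
n=1: pose=(0,-1,E); sL=25/2, sR=50; mL=-75/4, mR=-25/4; mL+mR=-25 → advance -1; mR−mL=25/2 → turn +1·90°
n=2: pose=(-1,-1,N); sL=200/29, sR=40; mL=-480/29, mR=-100/29; mL+mR=-20 → advance -1; mR−mL=380/29 → turn +1·90°
n=3: pose=(-1,-2,W); sL=100/9, sR=100/9; mL=0, mR=-50/9; mL+mR=-50/9 → advance -1; mR−mL=-50/9 → turn -1·90°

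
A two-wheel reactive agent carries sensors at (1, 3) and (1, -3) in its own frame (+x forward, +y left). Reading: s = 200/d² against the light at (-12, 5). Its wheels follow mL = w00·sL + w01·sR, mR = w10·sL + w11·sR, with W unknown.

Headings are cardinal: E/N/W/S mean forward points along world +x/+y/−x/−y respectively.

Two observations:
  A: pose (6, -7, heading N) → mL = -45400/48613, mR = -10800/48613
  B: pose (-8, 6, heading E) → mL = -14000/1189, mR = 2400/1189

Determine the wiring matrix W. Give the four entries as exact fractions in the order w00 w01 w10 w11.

-1 -1 -1 1

obs A: pose=(6,-7,N) → sL=100/173, sR=100/281, mL=-45400/48613, mR=-10800/48613
obs B: pose=(-8,6,E) → sL=200/41, sR=200/29, mL=-14000/1189, mR=2400/1189
sensor matrix S = [[100/173, 100/281], [200/41, 200/29]]; det S = 130080000/57800857
solve [mL_A; mL_B] = S·[w00; w01] and [mR_A; mR_B] = S·[w10; w11]:
  w00 = -1, w01 = -1, w10 = -1, w11 = 1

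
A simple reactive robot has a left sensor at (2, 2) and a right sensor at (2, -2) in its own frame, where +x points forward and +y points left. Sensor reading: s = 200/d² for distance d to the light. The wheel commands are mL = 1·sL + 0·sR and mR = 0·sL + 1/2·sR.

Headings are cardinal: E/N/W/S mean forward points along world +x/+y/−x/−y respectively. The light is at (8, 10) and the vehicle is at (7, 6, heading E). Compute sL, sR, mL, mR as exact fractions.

40 200/37 40 100/37

left sensor world pos  = (9, 8); dL² = 5
right sensor world pos = (9, 4); dR² = 37
sL = 200/5 = 40
sR = 200/37 = 200/37
mL = 1·sL + 0·sR = 40
mR = 0·sL + 1/2·sR = 100/37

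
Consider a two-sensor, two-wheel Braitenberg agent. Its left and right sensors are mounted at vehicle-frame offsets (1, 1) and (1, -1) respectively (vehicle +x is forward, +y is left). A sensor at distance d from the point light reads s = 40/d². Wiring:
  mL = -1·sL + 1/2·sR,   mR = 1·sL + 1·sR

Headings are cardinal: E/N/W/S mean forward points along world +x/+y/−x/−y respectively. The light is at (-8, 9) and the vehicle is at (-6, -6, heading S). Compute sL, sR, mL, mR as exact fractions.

left sensor world pos  = (-5, -7); dL² = 265
right sensor world pos = (-7, -7); dR² = 257
sL = 40/265 = 8/53
sR = 40/257 = 40/257
mL = -1·sL + 1/2·sR = -996/13621
mR = 1·sL + 1·sR = 4176/13621

8/53 40/257 -996/13621 4176/13621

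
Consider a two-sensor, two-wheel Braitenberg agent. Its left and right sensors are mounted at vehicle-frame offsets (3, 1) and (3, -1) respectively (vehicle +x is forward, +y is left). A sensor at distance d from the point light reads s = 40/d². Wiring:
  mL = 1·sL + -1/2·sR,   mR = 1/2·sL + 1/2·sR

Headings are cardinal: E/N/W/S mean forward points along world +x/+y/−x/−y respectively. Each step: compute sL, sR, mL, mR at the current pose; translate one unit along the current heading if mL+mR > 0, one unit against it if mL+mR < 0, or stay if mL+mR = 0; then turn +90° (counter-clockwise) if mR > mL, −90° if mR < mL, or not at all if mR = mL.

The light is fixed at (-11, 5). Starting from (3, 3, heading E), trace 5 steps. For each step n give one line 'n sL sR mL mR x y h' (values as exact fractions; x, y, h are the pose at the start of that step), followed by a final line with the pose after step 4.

n=0: pose=(3,3,E); sL=4/29, sR=20/149; mL=306/4321, mR=588/4321; mL+mR=6/29 → advance +1; mR−mL=282/4321 → turn +1·90°
n=1: pose=(4,3,N); sL=40/197, sR=40/257; mL=6340/50629, mR=9080/50629; mL+mR=60/197 → advance +1; mR−mL=2740/50629 → turn +1·90°
n=2: pose=(4,4,W); sL=10/37, sR=5/18; mL=175/1332, mR=365/1332; mL+mR=15/37 → advance +1; mR−mL=95/666 → turn +1·90°
n=3: pose=(3,4,S); sL=40/241, sR=8/37; mL=516/8917, mR=1704/8917; mL+mR=60/241 → advance +1; mR−mL=1188/8917 → turn +1·90°
n=4: pose=(3,3,E); sL=4/29, sR=20/149; mL=306/4321, mR=588/4321; mL+mR=6/29 → advance +1; mR−mL=282/4321 → turn +1·90°

0 4/29 20/149 306/4321 588/4321 3 3 E
1 40/197 40/257 6340/50629 9080/50629 4 3 N
2 10/37 5/18 175/1332 365/1332 4 4 W
3 40/241 8/37 516/8917 1704/8917 3 4 S
4 4/29 20/149 306/4321 588/4321 3 3 E
final 4 3 N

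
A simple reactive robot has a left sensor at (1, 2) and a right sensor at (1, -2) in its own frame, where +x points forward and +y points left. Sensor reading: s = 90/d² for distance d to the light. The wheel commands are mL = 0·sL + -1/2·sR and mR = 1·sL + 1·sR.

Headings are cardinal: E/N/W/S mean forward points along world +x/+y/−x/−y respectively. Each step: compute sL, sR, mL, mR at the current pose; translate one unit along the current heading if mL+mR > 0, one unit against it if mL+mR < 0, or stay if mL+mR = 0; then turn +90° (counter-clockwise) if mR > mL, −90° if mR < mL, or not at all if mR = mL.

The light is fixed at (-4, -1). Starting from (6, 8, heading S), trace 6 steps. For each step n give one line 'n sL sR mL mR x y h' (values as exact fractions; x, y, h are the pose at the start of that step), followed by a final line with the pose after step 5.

n=0: pose=(6,8,S); sL=45/104, sR=45/64; mL=-45/128, mR=945/832; mL+mR=1305/1664 → advance +1; mR−mL=2475/1664 → turn +1·90°
n=1: pose=(6,7,E); sL=90/221, sR=90/157; mL=-45/157, mR=34020/34697; mL+mR=24075/34697 → advance +1; mR−mL=43965/34697 → turn +1·90°
n=2: pose=(7,7,N); sL=5/9, sR=9/25; mL=-9/50, mR=206/225; mL+mR=331/450 → advance +1; mR−mL=493/450 → turn +1·90°
n=3: pose=(7,8,W); sL=90/149, sR=90/221; mL=-45/221, mR=33300/32929; mL+mR=26595/32929 → advance +1; mR−mL=40005/32929 → turn +1·90°
n=4: pose=(6,8,S); sL=45/104, sR=45/64; mL=-45/128, mR=945/832; mL+mR=1305/1664 → advance +1; mR−mL=2475/1664 → turn +1·90°
n=5: pose=(6,7,E); sL=90/221, sR=90/157; mL=-45/157, mR=34020/34697; mL+mR=24075/34697 → advance +1; mR−mL=43965/34697 → turn +1·90°

0 45/104 45/64 -45/128 945/832 6 8 S
1 90/221 90/157 -45/157 34020/34697 6 7 E
2 5/9 9/25 -9/50 206/225 7 7 N
3 90/149 90/221 -45/221 33300/32929 7 8 W
4 45/104 45/64 -45/128 945/832 6 8 S
5 90/221 90/157 -45/157 34020/34697 6 7 E
final 7 7 N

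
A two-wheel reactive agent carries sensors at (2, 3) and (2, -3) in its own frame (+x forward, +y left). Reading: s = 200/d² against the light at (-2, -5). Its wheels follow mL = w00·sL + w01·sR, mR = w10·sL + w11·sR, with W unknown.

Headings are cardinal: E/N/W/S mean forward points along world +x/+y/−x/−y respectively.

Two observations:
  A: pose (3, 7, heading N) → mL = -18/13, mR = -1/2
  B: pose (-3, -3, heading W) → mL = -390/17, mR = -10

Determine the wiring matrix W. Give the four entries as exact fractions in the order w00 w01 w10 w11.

obs A: pose=(3,7,N) → sL=1, sR=10/13, mL=-18/13, mR=-1/2
obs B: pose=(-3,-3,W) → sL=20, sR=100/17, mL=-390/17, mR=-10
sensor matrix S = [[1, 10/13], [20, 100/17]]; det S = -2100/221
solve [mL_A; mL_B] = S·[w00; w01] and [mR_A; mR_B] = S·[w10; w11]:
  w00 = -1, w01 = -1/2, w10 = -1/2, w11 = 0

-1 -1/2 -1/2 0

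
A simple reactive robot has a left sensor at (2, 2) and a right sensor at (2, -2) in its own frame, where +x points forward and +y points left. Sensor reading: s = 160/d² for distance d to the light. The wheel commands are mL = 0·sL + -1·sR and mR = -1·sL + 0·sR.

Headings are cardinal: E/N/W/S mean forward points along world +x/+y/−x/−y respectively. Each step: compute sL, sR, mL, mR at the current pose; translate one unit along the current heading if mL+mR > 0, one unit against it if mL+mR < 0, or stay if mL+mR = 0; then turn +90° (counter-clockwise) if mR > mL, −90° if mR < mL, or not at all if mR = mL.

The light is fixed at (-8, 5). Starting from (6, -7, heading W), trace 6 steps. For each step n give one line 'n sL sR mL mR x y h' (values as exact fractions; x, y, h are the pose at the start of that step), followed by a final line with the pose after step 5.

n=0: pose=(6,-7,W); sL=8/17, sR=40/61; mL=-40/61, mR=-8/17; mL+mR=-1168/1037 → advance -1; mR−mL=192/1037 → turn +1·90°
n=1: pose=(7,-7,S); sL=32/97, sR=32/73; mL=-32/73, mR=-32/97; mL+mR=-5440/7081 → advance -1; mR−mL=768/7081 → turn +1·90°
n=2: pose=(7,-6,E); sL=16/37, sR=80/229; mL=-80/229, mR=-16/37; mL+mR=-6624/8473 → advance -1; mR−mL=-704/8473 → turn -1·90°
n=3: pose=(6,-6,S); sL=32/85, sR=160/313; mL=-160/313, mR=-32/85; mL+mR=-23616/26605 → advance -1; mR−mL=3584/26605 → turn +1·90°
n=4: pose=(6,-5,E); sL=1/2, sR=2/5; mL=-2/5, mR=-1/2; mL+mR=-9/10 → advance -1; mR−mL=-1/10 → turn -1·90°
n=5: pose=(5,-5,S); sL=160/369, sR=32/53; mL=-32/53, mR=-160/369; mL+mR=-20288/19557 → advance -1; mR−mL=3328/19557 → turn +1·90°

0 8/17 40/61 -40/61 -8/17 6 -7 W
1 32/97 32/73 -32/73 -32/97 7 -7 S
2 16/37 80/229 -80/229 -16/37 7 -6 E
3 32/85 160/313 -160/313 -32/85 6 -6 S
4 1/2 2/5 -2/5 -1/2 6 -5 E
5 160/369 32/53 -32/53 -160/369 5 -5 S
final 5 -4 E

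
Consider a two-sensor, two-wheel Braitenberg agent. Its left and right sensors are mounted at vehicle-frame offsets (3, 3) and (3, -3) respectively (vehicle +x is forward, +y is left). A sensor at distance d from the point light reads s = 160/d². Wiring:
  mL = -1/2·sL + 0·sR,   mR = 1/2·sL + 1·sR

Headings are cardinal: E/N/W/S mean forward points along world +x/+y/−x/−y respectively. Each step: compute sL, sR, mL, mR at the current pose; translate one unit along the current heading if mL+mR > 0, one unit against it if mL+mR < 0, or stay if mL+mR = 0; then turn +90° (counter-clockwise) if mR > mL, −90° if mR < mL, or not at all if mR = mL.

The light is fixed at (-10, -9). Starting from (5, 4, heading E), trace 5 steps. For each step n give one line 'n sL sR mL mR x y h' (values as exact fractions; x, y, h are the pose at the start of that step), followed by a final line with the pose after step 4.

0 8/29 20/53 -4/29 792/1537 5 4 E
1 32/85 160/617 -16/85 23472/52445 6 4 N
2 16/29 80/229 -8/29 4152/6641 6 5 W
3 32/89 32/53 -16/89 3696/4717 5 5 S
4 8/29 20/53 -4/29 792/1537 5 4 E
final 6 4 N

n=0: pose=(5,4,E); sL=8/29, sR=20/53; mL=-4/29, mR=792/1537; mL+mR=20/53 → advance +1; mR−mL=1004/1537 → turn +1·90°
n=1: pose=(6,4,N); sL=32/85, sR=160/617; mL=-16/85, mR=23472/52445; mL+mR=160/617 → advance +1; mR−mL=33344/52445 → turn +1·90°
n=2: pose=(6,5,W); sL=16/29, sR=80/229; mL=-8/29, mR=4152/6641; mL+mR=80/229 → advance +1; mR−mL=5984/6641 → turn +1·90°
n=3: pose=(5,5,S); sL=32/89, sR=32/53; mL=-16/89, mR=3696/4717; mL+mR=32/53 → advance +1; mR−mL=4544/4717 → turn +1·90°
n=4: pose=(5,4,E); sL=8/29, sR=20/53; mL=-4/29, mR=792/1537; mL+mR=20/53 → advance +1; mR−mL=1004/1537 → turn +1·90°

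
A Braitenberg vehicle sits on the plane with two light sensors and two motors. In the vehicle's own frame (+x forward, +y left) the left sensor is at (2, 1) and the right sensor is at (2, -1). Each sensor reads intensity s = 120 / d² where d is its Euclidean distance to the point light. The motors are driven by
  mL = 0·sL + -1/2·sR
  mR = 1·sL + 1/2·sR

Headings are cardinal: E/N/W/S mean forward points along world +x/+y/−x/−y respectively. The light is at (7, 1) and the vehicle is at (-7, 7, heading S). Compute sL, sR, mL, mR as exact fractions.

left sensor world pos  = (-6, 5); dL² = 185
right sensor world pos = (-8, 5); dR² = 241
sL = 120/185 = 24/37
sR = 120/241 = 120/241
mL = 0·sL + -1/2·sR = -60/241
mR = 1·sL + 1/2·sR = 8004/8917

24/37 120/241 -60/241 8004/8917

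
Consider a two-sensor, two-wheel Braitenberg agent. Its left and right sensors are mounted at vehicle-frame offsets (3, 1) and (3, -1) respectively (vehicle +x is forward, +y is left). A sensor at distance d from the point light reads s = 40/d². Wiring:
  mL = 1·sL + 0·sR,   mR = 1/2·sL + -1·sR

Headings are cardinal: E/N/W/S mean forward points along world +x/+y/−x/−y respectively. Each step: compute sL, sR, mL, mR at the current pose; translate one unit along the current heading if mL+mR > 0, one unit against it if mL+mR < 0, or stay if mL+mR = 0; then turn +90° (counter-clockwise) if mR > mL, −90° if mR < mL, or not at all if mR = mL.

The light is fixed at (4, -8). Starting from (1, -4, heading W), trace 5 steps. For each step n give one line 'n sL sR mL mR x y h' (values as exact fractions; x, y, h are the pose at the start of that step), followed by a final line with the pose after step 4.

0 8/9 40/61 8/9 -116/549 1 -4 W
1 20/37 20/29 20/37 -450/1073 0 -4 N
2 40/37 40/17 40/37 -1140/629 0 -3 E
3 2 1 2 0 -1 -3 S
4 40/73 40/89 40/73 -1140/6497 -1 -4 W
final -2 -4 N

n=0: pose=(1,-4,W); sL=8/9, sR=40/61; mL=8/9, mR=-116/549; mL+mR=124/183 → advance +1; mR−mL=-604/549 → turn -1·90°
n=1: pose=(0,-4,N); sL=20/37, sR=20/29; mL=20/37, mR=-450/1073; mL+mR=130/1073 → advance +1; mR−mL=-1030/1073 → turn -1·90°
n=2: pose=(0,-3,E); sL=40/37, sR=40/17; mL=40/37, mR=-1140/629; mL+mR=-460/629 → advance -1; mR−mL=-1820/629 → turn -1·90°
n=3: pose=(-1,-3,S); sL=2, sR=1; mL=2, mR=0; mL+mR=2 → advance +1; mR−mL=-2 → turn -1·90°
n=4: pose=(-1,-4,W); sL=40/73, sR=40/89; mL=40/73, mR=-1140/6497; mL+mR=2420/6497 → advance +1; mR−mL=-4700/6497 → turn -1·90°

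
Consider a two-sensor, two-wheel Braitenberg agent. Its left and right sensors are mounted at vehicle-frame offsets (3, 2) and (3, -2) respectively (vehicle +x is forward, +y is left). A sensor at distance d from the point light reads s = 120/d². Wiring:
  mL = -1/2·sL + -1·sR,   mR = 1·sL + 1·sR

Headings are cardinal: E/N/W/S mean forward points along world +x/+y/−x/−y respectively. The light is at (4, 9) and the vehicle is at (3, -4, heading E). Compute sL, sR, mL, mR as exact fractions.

24/25 120/229 -5748/5725 8496/5725

left sensor world pos  = (6, -2); dL² = 125
right sensor world pos = (6, -6); dR² = 229
sL = 120/125 = 24/25
sR = 120/229 = 120/229
mL = -1/2·sL + -1·sR = -5748/5725
mR = 1·sL + 1·sR = 8496/5725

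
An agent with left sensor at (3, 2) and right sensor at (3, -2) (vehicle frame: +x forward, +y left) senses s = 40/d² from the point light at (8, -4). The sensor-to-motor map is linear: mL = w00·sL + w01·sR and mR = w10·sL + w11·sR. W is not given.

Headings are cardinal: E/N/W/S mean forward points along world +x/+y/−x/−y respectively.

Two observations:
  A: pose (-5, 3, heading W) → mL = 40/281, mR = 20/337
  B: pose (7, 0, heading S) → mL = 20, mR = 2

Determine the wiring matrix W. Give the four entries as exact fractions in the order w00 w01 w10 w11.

obs A: pose=(-5,3,W) → sL=40/281, sR=40/337, mL=40/281, mR=20/337
obs B: pose=(7,0,S) → sL=20, sR=4, mL=20, mR=2
sensor matrix S = [[40/281, 40/337], [20, 4]]; det S = -170880/94697
solve [mL_A; mL_B] = S·[w00; w01] and [mR_A; mR_B] = S·[w10; w11]:
  w00 = 1, w01 = 0, w10 = 0, w11 = 1/2

1 0 0 1/2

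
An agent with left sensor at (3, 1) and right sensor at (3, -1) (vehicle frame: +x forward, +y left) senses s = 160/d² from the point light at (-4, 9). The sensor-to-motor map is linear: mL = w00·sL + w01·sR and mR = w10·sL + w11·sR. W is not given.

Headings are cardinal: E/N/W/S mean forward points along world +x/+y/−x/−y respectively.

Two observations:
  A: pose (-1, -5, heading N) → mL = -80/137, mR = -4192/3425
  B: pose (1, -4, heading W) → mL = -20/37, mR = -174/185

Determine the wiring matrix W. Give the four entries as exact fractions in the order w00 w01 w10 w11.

obs A: pose=(-1,-5,N) → sL=32/25, sR=160/137, mL=-80/137, mR=-4192/3425
obs B: pose=(1,-4,W) → sL=4/5, sR=40/37, mL=-20/37, mR=-174/185
sensor matrix S = [[32/25, 160/137], [4/5, 40/37]]; det S = 11392/25345
solve [mL_A; mL_B] = S·[w00; w01] and [mR_A; mR_B] = S·[w10; w11]:
  w00 = 0, w01 = -1/2, w10 = -1/2, w11 = -1/2

0 -1/2 -1/2 -1/2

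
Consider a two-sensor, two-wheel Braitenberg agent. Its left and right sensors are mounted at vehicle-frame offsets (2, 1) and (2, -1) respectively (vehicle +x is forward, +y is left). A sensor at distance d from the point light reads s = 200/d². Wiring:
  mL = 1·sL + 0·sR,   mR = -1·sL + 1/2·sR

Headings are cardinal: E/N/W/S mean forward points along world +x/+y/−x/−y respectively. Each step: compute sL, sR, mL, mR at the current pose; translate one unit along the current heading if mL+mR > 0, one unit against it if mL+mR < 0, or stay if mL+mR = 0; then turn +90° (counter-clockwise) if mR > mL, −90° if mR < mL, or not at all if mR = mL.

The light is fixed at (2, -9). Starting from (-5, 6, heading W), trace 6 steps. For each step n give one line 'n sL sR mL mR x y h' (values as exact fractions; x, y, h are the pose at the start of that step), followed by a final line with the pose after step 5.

n=0: pose=(-5,6,W); sL=200/277, sR=200/337; mL=200/277, mR=-39700/93349; mL+mR=100/337 → advance +1; mR−mL=-107100/93349 → turn -1·90°
n=1: pose=(-6,6,N); sL=20/37, sR=100/169; mL=20/37, mR=-1530/6253; mL+mR=50/169 → advance +1; mR−mL=-4910/6253 → turn -1·90°
n=2: pose=(-6,7,E); sL=8/13, sR=200/261; mL=8/13, mR=-788/3393; mL+mR=100/261 → advance +1; mR−mL=-2876/3393 → turn -1·90°
n=3: pose=(-5,7,S); sL=25/29, sR=10/13; mL=25/29, mR=-180/377; mL+mR=5/13 → advance +1; mR−mL=-505/377 → turn -1·90°
n=4: pose=(-5,6,W); sL=200/277, sR=200/337; mL=200/277, mR=-39700/93349; mL+mR=100/337 → advance +1; mR−mL=-107100/93349 → turn -1·90°
n=5: pose=(-6,6,N); sL=20/37, sR=100/169; mL=20/37, mR=-1530/6253; mL+mR=50/169 → advance +1; mR−mL=-4910/6253 → turn -1·90°

0 200/277 200/337 200/277 -39700/93349 -5 6 W
1 20/37 100/169 20/37 -1530/6253 -6 6 N
2 8/13 200/261 8/13 -788/3393 -6 7 E
3 25/29 10/13 25/29 -180/377 -5 7 S
4 200/277 200/337 200/277 -39700/93349 -5 6 W
5 20/37 100/169 20/37 -1530/6253 -6 6 N
final -6 7 E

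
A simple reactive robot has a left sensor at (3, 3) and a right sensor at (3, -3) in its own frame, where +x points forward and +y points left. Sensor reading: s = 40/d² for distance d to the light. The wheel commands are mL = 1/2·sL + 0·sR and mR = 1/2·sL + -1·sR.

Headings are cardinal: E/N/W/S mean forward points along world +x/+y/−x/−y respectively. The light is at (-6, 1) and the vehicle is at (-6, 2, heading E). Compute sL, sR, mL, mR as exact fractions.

8/5 40/13 4/5 -148/65

left sensor world pos  = (-3, 5); dL² = 25
right sensor world pos = (-3, -1); dR² = 13
sL = 40/25 = 8/5
sR = 40/13 = 40/13
mL = 1/2·sL + 0·sR = 4/5
mR = 1/2·sL + -1·sR = -148/65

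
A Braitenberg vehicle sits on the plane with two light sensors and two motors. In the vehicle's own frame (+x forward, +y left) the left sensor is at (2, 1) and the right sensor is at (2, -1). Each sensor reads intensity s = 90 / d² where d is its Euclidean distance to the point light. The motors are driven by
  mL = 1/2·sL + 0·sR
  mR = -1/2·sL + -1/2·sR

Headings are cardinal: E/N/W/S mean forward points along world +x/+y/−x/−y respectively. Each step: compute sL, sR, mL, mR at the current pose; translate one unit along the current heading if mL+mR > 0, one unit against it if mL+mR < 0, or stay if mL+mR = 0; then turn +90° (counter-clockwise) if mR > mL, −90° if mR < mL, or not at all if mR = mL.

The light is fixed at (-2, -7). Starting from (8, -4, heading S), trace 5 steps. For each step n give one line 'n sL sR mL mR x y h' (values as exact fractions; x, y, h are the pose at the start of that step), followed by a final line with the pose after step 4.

n=0: pose=(8,-4,S); sL=45/61, sR=45/41; mL=45/122, mR=-2295/2501; mL+mR=-45/82 → advance -1; mR−mL=-6435/5002 → turn -1·90°
n=1: pose=(8,-3,W); sL=90/73, sR=90/89; mL=45/73, mR=-7290/6497; mL+mR=-45/89 → advance -1; mR−mL=-11295/6497 → turn -1·90°
n=2: pose=(9,-3,N); sL=45/68, sR=1/2; mL=45/136, mR=-79/136; mL+mR=-1/4 → advance -1; mR−mL=-31/34 → turn -1·90°
n=3: pose=(9,-4,E); sL=18/37, sR=90/173; mL=9/37, mR=-3222/6401; mL+mR=-45/173 → advance -1; mR−mL=-4779/6401 → turn -1·90°
n=4: pose=(8,-4,S); sL=45/61, sR=45/41; mL=45/122, mR=-2295/2501; mL+mR=-45/82 → advance -1; mR−mL=-6435/5002 → turn -1·90°

0 45/61 45/41 45/122 -2295/2501 8 -4 S
1 90/73 90/89 45/73 -7290/6497 8 -3 W
2 45/68 1/2 45/136 -79/136 9 -3 N
3 18/37 90/173 9/37 -3222/6401 9 -4 E
4 45/61 45/41 45/122 -2295/2501 8 -4 S
final 8 -3 W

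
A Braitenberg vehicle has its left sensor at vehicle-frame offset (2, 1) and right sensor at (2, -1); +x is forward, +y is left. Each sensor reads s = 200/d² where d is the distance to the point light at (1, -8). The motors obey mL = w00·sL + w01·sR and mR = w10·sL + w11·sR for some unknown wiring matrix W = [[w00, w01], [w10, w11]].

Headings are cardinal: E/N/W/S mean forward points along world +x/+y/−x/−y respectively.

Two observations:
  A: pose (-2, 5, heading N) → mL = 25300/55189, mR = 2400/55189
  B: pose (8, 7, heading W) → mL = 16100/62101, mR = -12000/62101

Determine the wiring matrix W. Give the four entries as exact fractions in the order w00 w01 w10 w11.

-1/2 1 -1 1

obs A: pose=(-2,5,N) → sL=200/241, sR=200/229, mL=25300/55189, mR=2400/55189
obs B: pose=(8,7,W) → sL=200/221, sR=200/281, mL=16100/62101, mR=-12000/62101
sensor matrix S = [[200/241, 200/229], [200/221, 200/281]]; det S = -684480000/3427292089
solve [mL_A; mL_B] = S·[w00; w01] and [mR_A; mR_B] = S·[w10; w11]:
  w00 = -1/2, w01 = 1, w10 = -1, w11 = 1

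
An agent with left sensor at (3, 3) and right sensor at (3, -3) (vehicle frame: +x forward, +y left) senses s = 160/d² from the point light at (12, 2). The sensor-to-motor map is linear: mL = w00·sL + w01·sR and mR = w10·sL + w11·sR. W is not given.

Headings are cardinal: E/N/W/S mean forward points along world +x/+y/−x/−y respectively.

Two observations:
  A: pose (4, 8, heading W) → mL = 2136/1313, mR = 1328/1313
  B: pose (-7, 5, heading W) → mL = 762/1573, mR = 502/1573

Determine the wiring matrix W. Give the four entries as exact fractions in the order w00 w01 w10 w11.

1 1/2 1/2 1/2

obs A: pose=(4,8,W) → sL=16/13, sR=80/101, mL=2136/1313, mR=1328/1313
obs B: pose=(-7,5,W) → sL=40/121, sR=4/13, mL=762/1573, mR=502/1573
sensor matrix S = [[16/13, 80/101], [40/121, 4/13]]; det S = 241344/2065349
solve [mL_A; mL_B] = S·[w00; w01] and [mR_A; mR_B] = S·[w10; w11]:
  w00 = 1, w01 = 1/2, w10 = 1/2, w11 = 1/2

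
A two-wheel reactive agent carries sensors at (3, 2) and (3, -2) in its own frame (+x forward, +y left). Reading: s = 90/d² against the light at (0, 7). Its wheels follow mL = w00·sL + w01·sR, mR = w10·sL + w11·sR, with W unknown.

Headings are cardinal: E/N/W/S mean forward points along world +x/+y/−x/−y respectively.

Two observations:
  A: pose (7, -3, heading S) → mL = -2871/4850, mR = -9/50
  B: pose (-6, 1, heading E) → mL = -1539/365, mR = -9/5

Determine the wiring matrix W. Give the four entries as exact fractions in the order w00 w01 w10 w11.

-1 -1/2 -1/2 0

obs A: pose=(7,-3,S) → sL=9/25, sR=45/97, mL=-2871/4850, mR=-9/50
obs B: pose=(-6,1,E) → sL=18/5, sR=90/73, mL=-1539/365, mR=-9/5
sensor matrix S = [[9/25, 45/97], [18/5, 90/73]]; det S = -43416/35405
solve [mL_A; mL_B] = S·[w00; w01] and [mR_A; mR_B] = S·[w10; w11]:
  w00 = -1, w01 = -1/2, w10 = -1/2, w11 = 0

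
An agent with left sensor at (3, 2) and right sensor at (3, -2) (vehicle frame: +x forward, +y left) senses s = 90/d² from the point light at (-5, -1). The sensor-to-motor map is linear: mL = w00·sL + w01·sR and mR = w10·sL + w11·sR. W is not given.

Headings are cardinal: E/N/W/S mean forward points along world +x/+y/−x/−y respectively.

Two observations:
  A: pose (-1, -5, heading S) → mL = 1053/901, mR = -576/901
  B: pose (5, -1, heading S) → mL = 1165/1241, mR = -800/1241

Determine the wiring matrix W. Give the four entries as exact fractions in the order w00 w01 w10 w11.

obs A: pose=(-1,-5,S) → sL=18/17, sR=90/53, mL=1053/901, mR=-576/901
obs B: pose=(5,-1,S) → sL=10/17, sR=90/73, mL=1165/1241, mR=-800/1241
sensor matrix S = [[18/17, 90/53], [10/17, 90/73]]; det S = 20160/65773
solve [mL_A; mL_B] = S·[w00; w01] and [mR_A; mR_B] = S·[w10; w11]:
  w00 = -1/2, w01 = 1, w10 = 1, w11 = -1

-1/2 1 1 -1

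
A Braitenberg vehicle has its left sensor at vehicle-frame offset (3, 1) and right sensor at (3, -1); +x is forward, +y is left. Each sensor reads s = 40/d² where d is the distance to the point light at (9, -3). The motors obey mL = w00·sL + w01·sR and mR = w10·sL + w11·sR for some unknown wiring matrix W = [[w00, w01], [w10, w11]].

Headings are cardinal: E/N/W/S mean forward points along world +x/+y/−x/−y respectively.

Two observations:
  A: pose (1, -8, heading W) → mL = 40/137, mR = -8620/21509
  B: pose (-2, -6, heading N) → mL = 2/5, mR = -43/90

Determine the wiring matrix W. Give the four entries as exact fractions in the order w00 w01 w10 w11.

obs A: pose=(1,-8,W) → sL=40/157, sR=40/137, mL=40/137, mR=-8620/21509
obs B: pose=(-2,-6,N) → sL=5/18, sR=2/5, mL=2/5, mR=-43/90
sensor matrix S = [[40/157, 40/137], [5/18, 2/5]]; det S = 4028/193581
solve [mL_A; mL_B] = S·[w00; w01] and [mR_A; mR_B] = S·[w10; w11]:
  w00 = 0, w01 = 1, w10 = -1, w11 = -1/2

0 1 -1 -1/2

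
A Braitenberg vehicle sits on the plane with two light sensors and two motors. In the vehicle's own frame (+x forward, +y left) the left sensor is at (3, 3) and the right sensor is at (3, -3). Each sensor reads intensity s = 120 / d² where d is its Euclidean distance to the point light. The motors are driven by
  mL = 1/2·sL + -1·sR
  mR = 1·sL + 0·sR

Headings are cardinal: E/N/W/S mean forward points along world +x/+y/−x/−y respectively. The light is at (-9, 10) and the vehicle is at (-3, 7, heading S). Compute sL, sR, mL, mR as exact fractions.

40/39 8/3 -28/13 40/39

left sensor world pos  = (0, 4); dL² = 117
right sensor world pos = (-6, 4); dR² = 45
sL = 120/117 = 40/39
sR = 120/45 = 8/3
mL = 1/2·sL + -1·sR = -28/13
mR = 1·sL + 0·sR = 40/39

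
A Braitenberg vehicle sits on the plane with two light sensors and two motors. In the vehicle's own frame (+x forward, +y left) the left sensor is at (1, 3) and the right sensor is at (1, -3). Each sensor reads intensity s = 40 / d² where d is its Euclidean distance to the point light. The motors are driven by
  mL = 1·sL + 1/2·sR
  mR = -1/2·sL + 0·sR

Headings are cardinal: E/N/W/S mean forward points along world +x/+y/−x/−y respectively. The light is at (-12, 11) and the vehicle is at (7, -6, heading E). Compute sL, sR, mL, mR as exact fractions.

10/149 1/20 549/5960 -5/149

left sensor world pos  = (8, -3); dL² = 596
right sensor world pos = (8, -9); dR² = 800
sL = 40/596 = 10/149
sR = 40/800 = 1/20
mL = 1·sL + 1/2·sR = 549/5960
mR = -1/2·sL + 0·sR = -5/149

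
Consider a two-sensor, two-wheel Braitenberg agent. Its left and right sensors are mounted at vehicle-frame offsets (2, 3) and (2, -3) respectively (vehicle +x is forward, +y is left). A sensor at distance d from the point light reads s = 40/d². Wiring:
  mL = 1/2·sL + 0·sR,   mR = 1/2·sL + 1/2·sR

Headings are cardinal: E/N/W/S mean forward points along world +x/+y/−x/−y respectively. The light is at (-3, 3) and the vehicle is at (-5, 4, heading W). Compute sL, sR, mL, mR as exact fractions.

left sensor world pos  = (-7, 1); dL² = 20
right sensor world pos = (-7, 7); dR² = 32
sL = 40/20 = 2
sR = 40/32 = 5/4
mL = 1/2·sL + 0·sR = 1
mR = 1/2·sL + 1/2·sR = 13/8

2 5/4 1 13/8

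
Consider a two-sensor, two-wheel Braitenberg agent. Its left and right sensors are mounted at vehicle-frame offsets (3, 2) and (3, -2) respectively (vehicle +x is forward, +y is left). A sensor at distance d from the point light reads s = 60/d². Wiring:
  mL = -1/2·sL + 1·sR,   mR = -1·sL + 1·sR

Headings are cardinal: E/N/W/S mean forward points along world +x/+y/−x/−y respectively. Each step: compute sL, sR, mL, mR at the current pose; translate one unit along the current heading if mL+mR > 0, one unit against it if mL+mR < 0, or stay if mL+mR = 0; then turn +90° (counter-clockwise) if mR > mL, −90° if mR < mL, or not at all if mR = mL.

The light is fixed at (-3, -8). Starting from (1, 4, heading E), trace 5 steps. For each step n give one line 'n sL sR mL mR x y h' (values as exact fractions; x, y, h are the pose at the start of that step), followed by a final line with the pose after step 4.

0 12/49 60/149 2046/7301 1152/7301 1 4 E
1 6/13 2/3 17/39 8/39 2 4 S
2 12/17 60/173 -18/2941 -1056/2941 2 3 W
3 15/53 3/13 123/1378 -36/689 3 3 N
4 60/277 60/181 11190/50137 5760/50137 3 4 E
final 4 4 S

n=0: pose=(1,4,E); sL=12/49, sR=60/149; mL=2046/7301, mR=1152/7301; mL+mR=3198/7301 → advance +1; mR−mL=-6/49 → turn -1·90°
n=1: pose=(2,4,S); sL=6/13, sR=2/3; mL=17/39, mR=8/39; mL+mR=25/39 → advance +1; mR−mL=-3/13 → turn -1·90°
n=2: pose=(2,3,W); sL=12/17, sR=60/173; mL=-18/2941, mR=-1056/2941; mL+mR=-1074/2941 → advance -1; mR−mL=-6/17 → turn -1·90°
n=3: pose=(3,3,N); sL=15/53, sR=3/13; mL=123/1378, mR=-36/689; mL+mR=51/1378 → advance +1; mR−mL=-15/106 → turn -1·90°
n=4: pose=(3,4,E); sL=60/277, sR=60/181; mL=11190/50137, mR=5760/50137; mL+mR=16950/50137 → advance +1; mR−mL=-30/277 → turn -1·90°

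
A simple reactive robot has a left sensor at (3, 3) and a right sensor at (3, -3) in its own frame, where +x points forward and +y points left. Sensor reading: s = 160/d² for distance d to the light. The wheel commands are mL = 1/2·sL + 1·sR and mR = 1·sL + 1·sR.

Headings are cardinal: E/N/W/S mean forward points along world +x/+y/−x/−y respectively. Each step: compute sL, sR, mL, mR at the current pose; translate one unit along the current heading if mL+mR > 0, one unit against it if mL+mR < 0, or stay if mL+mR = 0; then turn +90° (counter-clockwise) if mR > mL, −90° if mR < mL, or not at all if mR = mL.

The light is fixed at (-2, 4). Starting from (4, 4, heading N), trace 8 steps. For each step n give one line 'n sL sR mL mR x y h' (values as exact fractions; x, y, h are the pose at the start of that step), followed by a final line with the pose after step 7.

n=0: pose=(4,4,N); sL=80/9, sR=16/9; mL=56/9, mR=32/3; mL+mR=152/9 → advance +1; mR−mL=40/9 → turn +1·90°
n=1: pose=(4,5,W); sL=160/13, sR=32/5; mL=816/65, mR=1216/65; mL+mR=2032/65 → advance +1; mR−mL=80/13 → turn +1·90°
n=2: pose=(3,5,S); sL=40/17, sR=20; mL=360/17, mR=380/17; mL+mR=740/17 → advance +1; mR−mL=20/17 → turn +1·90°
n=3: pose=(3,4,E); sL=160/73, sR=160/73; mL=240/73, mR=320/73; mL+mR=560/73 → advance +1; mR−mL=80/73 → turn +1·90°
n=4: pose=(4,4,N); sL=80/9, sR=16/9; mL=56/9, mR=32/3; mL+mR=152/9 → advance +1; mR−mL=40/9 → turn +1·90°
n=5: pose=(4,5,W); sL=160/13, sR=32/5; mL=816/65, mR=1216/65; mL+mR=2032/65 → advance +1; mR−mL=80/13 → turn +1·90°
n=6: pose=(3,5,S); sL=40/17, sR=20; mL=360/17, mR=380/17; mL+mR=740/17 → advance +1; mR−mL=20/17 → turn +1·90°
n=7: pose=(3,4,E); sL=160/73, sR=160/73; mL=240/73, mR=320/73; mL+mR=560/73 → advance +1; mR−mL=80/73 → turn +1·90°

0 80/9 16/9 56/9 32/3 4 4 N
1 160/13 32/5 816/65 1216/65 4 5 W
2 40/17 20 360/17 380/17 3 5 S
3 160/73 160/73 240/73 320/73 3 4 E
4 80/9 16/9 56/9 32/3 4 4 N
5 160/13 32/5 816/65 1216/65 4 5 W
6 40/17 20 360/17 380/17 3 5 S
7 160/73 160/73 240/73 320/73 3 4 E
final 4 4 N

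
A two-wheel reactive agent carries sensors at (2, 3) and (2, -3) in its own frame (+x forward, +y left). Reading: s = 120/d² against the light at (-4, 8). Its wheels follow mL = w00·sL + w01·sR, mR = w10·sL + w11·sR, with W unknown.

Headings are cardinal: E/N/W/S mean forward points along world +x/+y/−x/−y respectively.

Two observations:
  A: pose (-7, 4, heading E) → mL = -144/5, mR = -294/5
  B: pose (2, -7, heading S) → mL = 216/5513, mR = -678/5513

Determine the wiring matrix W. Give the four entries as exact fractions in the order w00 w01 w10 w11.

-1/2 1/2 -1 1/2

obs A: pose=(-7,4,E) → sL=60, sR=12/5, mL=-144/5, mR=-294/5
obs B: pose=(2,-7,S) → sL=12/37, sR=60/149, mL=216/5513, mR=-678/5513
sensor matrix S = [[60, 12/5], [12/37, 60/149]]; det S = 644544/27565
solve [mL_A; mL_B] = S·[w00; w01] and [mR_A; mR_B] = S·[w10; w11]:
  w00 = -1/2, w01 = 1/2, w10 = -1, w11 = 1/2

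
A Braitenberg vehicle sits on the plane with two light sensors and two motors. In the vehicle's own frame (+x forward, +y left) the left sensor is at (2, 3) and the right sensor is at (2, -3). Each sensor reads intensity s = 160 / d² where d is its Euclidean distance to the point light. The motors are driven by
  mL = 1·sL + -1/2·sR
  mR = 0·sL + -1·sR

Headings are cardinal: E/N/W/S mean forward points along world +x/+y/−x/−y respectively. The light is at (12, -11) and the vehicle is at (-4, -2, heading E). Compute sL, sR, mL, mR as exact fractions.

left sensor world pos  = (-2, 1); dL² = 340
right sensor world pos = (-2, -5); dR² = 232
sL = 160/340 = 8/17
sR = 160/232 = 20/29
mL = 1·sL + -1/2·sR = 62/493
mR = 0·sL + -1·sR = -20/29

8/17 20/29 62/493 -20/29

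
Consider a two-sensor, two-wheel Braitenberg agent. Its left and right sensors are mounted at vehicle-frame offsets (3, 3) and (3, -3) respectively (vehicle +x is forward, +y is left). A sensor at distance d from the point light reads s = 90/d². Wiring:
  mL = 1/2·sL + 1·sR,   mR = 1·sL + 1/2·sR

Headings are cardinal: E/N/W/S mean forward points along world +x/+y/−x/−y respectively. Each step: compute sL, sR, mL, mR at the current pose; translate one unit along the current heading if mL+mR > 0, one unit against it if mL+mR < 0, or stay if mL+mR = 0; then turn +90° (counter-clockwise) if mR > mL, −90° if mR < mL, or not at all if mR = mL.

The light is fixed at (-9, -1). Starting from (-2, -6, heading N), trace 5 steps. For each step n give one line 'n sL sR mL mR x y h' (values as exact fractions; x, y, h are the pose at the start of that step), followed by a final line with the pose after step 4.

n=0: pose=(-2,-6,N); sL=9/2, sR=45/52; mL=81/26, mR=513/104; mL+mR=837/104 → advance +1; mR−mL=189/104 → turn +1·90°
n=1: pose=(-2,-5,W); sL=18/13, sR=90/17; mL=1323/221, mR=891/221; mL+mR=2214/221 → advance +1; mR−mL=-432/221 → turn -1·90°
n=2: pose=(-3,-5,N); sL=9, sR=45/41; mL=459/82, mR=783/82; mL+mR=621/41 → advance +1; mR−mL=162/41 → turn +1·90°
n=3: pose=(-3,-4,W); sL=2, sR=10; mL=11, mR=7; mL+mR=18 → advance +1; mR−mL=-4 → turn -1·90°
n=4: pose=(-4,-4,N); sL=45/2, sR=45/32; mL=405/32, mR=1485/64; mL+mR=2295/64 → advance +1; mR−mL=675/64 → turn +1·90°

0 9/2 45/52 81/26 513/104 -2 -6 N
1 18/13 90/17 1323/221 891/221 -2 -5 W
2 9 45/41 459/82 783/82 -3 -5 N
3 2 10 11 7 -3 -4 W
4 45/2 45/32 405/32 1485/64 -4 -4 N
final -4 -3 W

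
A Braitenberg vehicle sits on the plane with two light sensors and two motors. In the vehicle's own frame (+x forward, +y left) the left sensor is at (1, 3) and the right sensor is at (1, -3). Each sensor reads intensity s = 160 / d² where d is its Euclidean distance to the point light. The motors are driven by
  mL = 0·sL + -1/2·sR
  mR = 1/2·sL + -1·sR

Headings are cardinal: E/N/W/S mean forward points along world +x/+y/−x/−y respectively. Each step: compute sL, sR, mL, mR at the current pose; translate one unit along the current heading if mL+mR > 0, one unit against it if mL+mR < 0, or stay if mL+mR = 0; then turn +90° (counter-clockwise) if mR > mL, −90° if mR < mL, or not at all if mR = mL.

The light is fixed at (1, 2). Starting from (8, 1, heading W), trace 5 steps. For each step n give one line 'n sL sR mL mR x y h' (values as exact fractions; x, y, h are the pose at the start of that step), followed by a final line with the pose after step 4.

0 40/13 4 -2 -32/13 8 1 W
1 32/5 160/121 -80/121 1136/605 9 1 N
2 80/29 80/29 -40/29 -40/29 9 2 W
3 160/73 160/73 -80/73 -80/73 10 2 W
4 16/9 16/9 -8/9 -8/9 11 2 W
final 12 2 W

n=0: pose=(8,1,W); sL=40/13, sR=4; mL=-2, mR=-32/13; mL+mR=-58/13 → advance -1; mR−mL=-6/13 → turn -1·90°
n=1: pose=(9,1,N); sL=32/5, sR=160/121; mL=-80/121, mR=1136/605; mL+mR=736/605 → advance +1; mR−mL=1536/605 → turn +1·90°
n=2: pose=(9,2,W); sL=80/29, sR=80/29; mL=-40/29, mR=-40/29; mL+mR=-80/29 → advance -1; mR−mL=0 → turn +0·90°
n=3: pose=(10,2,W); sL=160/73, sR=160/73; mL=-80/73, mR=-80/73; mL+mR=-160/73 → advance -1; mR−mL=0 → turn +0·90°
n=4: pose=(11,2,W); sL=16/9, sR=16/9; mL=-8/9, mR=-8/9; mL+mR=-16/9 → advance -1; mR−mL=0 → turn +0·90°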